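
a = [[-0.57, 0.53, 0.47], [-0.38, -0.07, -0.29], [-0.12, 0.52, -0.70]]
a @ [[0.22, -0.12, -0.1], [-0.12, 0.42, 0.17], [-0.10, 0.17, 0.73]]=[[-0.24,0.37,0.49], [-0.05,-0.03,-0.19], [-0.02,0.11,-0.41]]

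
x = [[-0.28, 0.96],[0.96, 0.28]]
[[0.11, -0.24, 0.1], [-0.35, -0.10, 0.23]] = x @ [[-0.37, -0.03, 0.19], [0.01, -0.26, 0.16]]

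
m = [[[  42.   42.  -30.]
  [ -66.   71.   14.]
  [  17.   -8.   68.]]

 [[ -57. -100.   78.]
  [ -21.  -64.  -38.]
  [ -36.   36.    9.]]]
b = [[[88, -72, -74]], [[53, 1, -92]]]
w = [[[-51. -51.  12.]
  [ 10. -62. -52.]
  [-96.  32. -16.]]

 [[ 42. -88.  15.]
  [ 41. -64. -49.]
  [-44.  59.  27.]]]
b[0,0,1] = -72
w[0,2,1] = 32.0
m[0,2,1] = -8.0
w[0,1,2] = -52.0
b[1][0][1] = 1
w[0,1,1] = -62.0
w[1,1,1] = -64.0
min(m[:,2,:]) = -36.0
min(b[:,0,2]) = -92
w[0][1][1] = -62.0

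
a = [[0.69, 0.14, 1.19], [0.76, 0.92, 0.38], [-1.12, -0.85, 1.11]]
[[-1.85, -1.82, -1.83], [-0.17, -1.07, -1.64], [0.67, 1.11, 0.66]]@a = [[-0.61, -0.38, -4.92], [0.91, 0.39, -2.43], [0.57, 0.55, 1.95]]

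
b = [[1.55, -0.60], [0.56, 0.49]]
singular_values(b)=[1.7, 0.64]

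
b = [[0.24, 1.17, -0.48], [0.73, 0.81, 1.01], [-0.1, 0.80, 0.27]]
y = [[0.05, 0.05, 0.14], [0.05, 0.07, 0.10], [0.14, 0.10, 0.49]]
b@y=[[0.0,0.05,-0.08], [0.22,0.19,0.68], [0.07,0.08,0.2]]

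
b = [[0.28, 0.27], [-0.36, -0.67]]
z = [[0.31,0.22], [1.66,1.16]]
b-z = [[-0.03, 0.05], [-2.02, -1.83]]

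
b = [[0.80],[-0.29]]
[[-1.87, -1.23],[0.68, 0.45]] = b@[[-2.34, -1.54]]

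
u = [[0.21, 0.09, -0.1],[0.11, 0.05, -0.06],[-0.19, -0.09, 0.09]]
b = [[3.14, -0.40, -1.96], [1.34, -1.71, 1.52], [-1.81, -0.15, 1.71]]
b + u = [[3.35, -0.31, -2.06], [1.45, -1.66, 1.46], [-2.00, -0.24, 1.80]]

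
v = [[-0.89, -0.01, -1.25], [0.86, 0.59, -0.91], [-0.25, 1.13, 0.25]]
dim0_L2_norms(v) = [1.26, 1.27, 1.57]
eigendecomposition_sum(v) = [[-1.02+0.00j,0.35-0.00j,-0.60+0.00j], [0.28-0.00j,(-0.1+0j),(0.17-0j)], [-0.36+0.00j,0.12-0.00j,(-0.22+0j)]] + [[(0.07+0.15j), (-0.18+0.3j), -0.32-0.18j], [(0.29+0.01j), (0.34+0.53j), (-0.54+0.39j)], [0.06-0.24j, 0.50-0.20j, (0.23+0.52j)]] + [[0.07-0.15j, -0.18-0.30j, (-0.32+0.18j)], [(0.29-0.01j), (0.34-0.53j), (-0.54-0.39j)], [0.06+0.24j, (0.5+0.2j), (0.23-0.52j)]]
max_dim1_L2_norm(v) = 1.53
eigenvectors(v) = [[0.91+0.00j, (-0.17-0.35j), -0.17+0.35j], [-0.25+0.00j, -0.70+0.00j, (-0.7-0j)], [0.32+0.00j, (-0.12+0.59j), -0.12-0.59j]]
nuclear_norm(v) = 4.08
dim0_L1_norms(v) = [2.0, 1.73, 2.41]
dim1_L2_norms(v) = [1.53, 1.38, 1.18]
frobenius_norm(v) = 2.38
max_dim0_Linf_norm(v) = 1.25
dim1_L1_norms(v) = [2.15, 2.36, 1.63]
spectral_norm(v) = 1.60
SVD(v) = [[0.87, 0.44, -0.23],[0.5, -0.75, 0.43],[0.02, -0.48, -0.87]] @ diag([1.6008214475061853, 1.3579091946746176, 1.125101467522967]) @ [[-0.22, 0.19, -0.96], [-0.68, -0.73, 0.01], [0.7, -0.65, -0.29]]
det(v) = -2.45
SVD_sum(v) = [[-0.30, 0.27, -1.33], [-0.17, 0.15, -0.76], [-0.01, 0.01, -0.03]] + [[-0.41, -0.44, 0.0], [0.7, 0.75, -0.01], [0.45, 0.48, -0.00]] + [[-0.18, 0.17, 0.07], [0.34, -0.31, -0.14], [-0.69, 0.64, 0.29]]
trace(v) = -0.05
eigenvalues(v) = [(-1.33+0j), (0.64+1.19j), (0.64-1.19j)]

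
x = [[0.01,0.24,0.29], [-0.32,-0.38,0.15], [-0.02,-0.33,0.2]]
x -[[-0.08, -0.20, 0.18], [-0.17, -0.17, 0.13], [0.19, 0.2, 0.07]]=[[0.09, 0.44, 0.11], [-0.15, -0.21, 0.02], [-0.21, -0.53, 0.13]]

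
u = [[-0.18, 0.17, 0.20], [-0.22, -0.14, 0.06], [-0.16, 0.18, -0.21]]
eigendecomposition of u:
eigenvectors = [[(0.69+0j), (0.69-0j), (-0.28+0j)], [(0.05+0.53j), (0.05-0.53j), -0.64+0.00j], [(0.19+0.45j), (0.19-0.45j), 0.72+0.00j]]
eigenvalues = [(-0.11+0.26j), (-0.11-0.26j), (-0.31+0j)]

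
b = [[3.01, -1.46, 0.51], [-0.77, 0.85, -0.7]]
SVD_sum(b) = [[2.92, -1.56, 0.67], [-1.03, 0.56, -0.24]] + [[0.09, 0.1, -0.16], [0.26, 0.29, -0.46]]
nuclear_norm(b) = 4.23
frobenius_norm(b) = 3.64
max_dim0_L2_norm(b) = 3.11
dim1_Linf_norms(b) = [3.01, 0.85]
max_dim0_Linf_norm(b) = 3.01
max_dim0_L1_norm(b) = 3.78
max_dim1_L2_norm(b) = 3.38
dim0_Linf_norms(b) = [3.01, 1.46, 0.7]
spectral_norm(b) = 3.58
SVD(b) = [[-0.94, 0.33], [0.33, 0.94]] @ diag([3.58345713919842, 0.6450076988128743]) @ [[-0.86,0.46,-0.20], [0.44,0.49,-0.76]]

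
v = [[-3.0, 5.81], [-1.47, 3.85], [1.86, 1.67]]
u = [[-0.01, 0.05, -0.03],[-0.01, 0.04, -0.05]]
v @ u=[[-0.03, 0.08, -0.20], [-0.02, 0.08, -0.15], [-0.04, 0.16, -0.14]]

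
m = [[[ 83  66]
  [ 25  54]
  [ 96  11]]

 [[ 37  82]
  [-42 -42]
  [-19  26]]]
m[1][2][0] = -19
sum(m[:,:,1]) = 197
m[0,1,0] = 25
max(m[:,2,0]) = 96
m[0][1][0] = 25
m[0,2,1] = 11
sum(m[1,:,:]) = 42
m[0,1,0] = 25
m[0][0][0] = 83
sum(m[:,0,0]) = 120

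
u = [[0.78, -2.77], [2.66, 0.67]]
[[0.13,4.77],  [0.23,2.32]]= u @ [[0.09, 1.22], [-0.02, -1.38]]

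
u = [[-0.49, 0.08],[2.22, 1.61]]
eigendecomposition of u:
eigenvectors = [[-0.70, -0.04], [0.71, -1.00]]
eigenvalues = [-0.57, 1.69]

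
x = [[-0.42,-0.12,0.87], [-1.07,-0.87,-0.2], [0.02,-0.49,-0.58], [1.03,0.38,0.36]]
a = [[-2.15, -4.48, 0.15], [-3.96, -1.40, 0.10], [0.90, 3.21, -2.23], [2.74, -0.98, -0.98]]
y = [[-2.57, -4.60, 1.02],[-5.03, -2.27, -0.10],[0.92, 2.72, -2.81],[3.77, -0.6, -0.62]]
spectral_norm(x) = 1.83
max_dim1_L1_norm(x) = 2.14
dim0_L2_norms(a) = [5.35, 5.77, 2.44]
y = x + a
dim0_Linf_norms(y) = [5.03, 4.6, 2.81]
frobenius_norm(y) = 9.51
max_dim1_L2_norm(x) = 1.39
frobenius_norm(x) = 2.19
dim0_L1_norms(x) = [2.54, 1.86, 2.01]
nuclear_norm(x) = 3.39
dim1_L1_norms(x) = [1.41, 2.14, 1.09, 1.77]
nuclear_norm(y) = 14.61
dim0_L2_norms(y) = [6.85, 5.84, 3.05]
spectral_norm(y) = 8.23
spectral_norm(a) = 6.95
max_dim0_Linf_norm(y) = 5.03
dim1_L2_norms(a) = [4.97, 4.2, 4.01, 3.07]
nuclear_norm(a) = 12.91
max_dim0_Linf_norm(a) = 4.48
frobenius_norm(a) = 8.24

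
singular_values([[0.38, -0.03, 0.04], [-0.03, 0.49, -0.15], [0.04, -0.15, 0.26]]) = [0.57, 0.37, 0.18]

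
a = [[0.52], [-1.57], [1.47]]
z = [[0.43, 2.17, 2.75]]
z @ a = [[0.86]]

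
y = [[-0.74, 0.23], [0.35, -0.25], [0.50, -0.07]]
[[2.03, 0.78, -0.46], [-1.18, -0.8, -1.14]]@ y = [[-1.46,0.30], [0.02,0.01]]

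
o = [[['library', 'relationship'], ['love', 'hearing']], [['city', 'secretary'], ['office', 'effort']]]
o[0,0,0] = 'library'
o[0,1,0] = 'love'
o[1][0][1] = 'secretary'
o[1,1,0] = 'office'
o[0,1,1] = 'hearing'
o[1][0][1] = 'secretary'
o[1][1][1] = 'effort'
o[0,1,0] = 'love'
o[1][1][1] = 'effort'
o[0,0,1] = 'relationship'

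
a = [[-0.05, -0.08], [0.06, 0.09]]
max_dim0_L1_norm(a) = 0.17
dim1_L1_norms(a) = [0.13, 0.15]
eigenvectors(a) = [[-0.8, 0.71], [0.60, -0.71]]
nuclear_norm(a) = 0.15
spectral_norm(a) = 0.14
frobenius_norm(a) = 0.14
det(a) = 0.00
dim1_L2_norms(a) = [0.09, 0.11]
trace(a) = 0.04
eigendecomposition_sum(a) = [[0.04, 0.04], [-0.03, -0.03]] + [[-0.09,-0.12],[0.09,0.12]]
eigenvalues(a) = [0.01, 0.03]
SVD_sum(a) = [[-0.05,  -0.08], [0.06,  0.09]] + [[0.00, -0.0], [0.00, -0.0]]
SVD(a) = [[-0.66, 0.75],[0.75, 0.66]] @ diag([0.14351177701145992, 0.002090420774150431]) @ [[0.54, 0.84], [0.84, -0.54]]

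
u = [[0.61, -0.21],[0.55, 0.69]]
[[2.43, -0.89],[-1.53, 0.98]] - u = [[1.82, -0.68], [-2.08, 0.29]]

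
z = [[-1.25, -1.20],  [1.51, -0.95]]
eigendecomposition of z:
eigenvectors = [[(0.07-0.66j), (0.07+0.66j)], [(-0.75+0j), -0.75-0.00j]]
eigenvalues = [(-1.1+1.34j), (-1.1-1.34j)]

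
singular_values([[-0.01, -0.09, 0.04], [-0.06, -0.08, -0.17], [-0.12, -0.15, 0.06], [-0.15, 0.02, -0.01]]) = [0.25, 0.18, 0.13]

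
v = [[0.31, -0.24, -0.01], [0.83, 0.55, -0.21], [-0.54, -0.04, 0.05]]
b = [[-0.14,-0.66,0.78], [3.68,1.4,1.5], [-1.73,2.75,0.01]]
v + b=[[0.17, -0.9, 0.77],[4.51, 1.95, 1.29],[-2.27, 2.71, 0.06]]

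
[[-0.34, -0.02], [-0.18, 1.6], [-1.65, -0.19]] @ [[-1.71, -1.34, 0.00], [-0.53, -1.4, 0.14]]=[[0.59,  0.48,  -0.0],[-0.54,  -2.00,  0.22],[2.92,  2.48,  -0.03]]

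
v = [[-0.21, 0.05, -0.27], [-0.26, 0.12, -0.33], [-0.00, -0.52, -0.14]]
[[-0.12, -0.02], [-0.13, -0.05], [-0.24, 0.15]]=v@[[-0.00, -0.25], [0.32, -0.34], [0.50, 0.21]]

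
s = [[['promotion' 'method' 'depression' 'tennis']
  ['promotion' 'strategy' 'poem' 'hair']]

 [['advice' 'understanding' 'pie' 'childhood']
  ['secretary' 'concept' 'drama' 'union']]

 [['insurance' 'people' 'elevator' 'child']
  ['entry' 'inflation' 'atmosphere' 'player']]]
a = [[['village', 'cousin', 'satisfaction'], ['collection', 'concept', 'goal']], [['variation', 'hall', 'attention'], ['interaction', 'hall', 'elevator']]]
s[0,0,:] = ['promotion', 'method', 'depression', 'tennis']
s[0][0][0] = 'promotion'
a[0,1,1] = 'concept'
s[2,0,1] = 'people'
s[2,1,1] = 'inflation'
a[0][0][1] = 'cousin'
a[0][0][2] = 'satisfaction'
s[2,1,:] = ['entry', 'inflation', 'atmosphere', 'player']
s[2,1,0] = 'entry'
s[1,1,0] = 'secretary'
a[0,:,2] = ['satisfaction', 'goal']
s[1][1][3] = 'union'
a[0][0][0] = 'village'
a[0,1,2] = 'goal'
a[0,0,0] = 'village'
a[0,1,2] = 'goal'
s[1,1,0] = 'secretary'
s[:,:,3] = [['tennis', 'hair'], ['childhood', 'union'], ['child', 'player']]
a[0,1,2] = 'goal'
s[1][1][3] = 'union'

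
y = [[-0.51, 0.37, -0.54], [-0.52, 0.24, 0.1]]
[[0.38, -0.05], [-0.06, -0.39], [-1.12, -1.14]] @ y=[[-0.17, 0.13, -0.21], [0.23, -0.12, -0.01], [1.16, -0.69, 0.49]]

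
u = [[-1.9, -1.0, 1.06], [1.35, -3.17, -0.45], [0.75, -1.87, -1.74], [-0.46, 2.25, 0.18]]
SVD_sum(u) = [[-0.01, 0.02, 0.00],[1.14, -3.10, -0.94],[0.80, -2.18, -0.66],[-0.74, 2.02, 0.61]] + [[-1.69,-1.02,1.31], [-0.11,-0.06,0.08], [0.5,0.30,-0.39], [0.38,0.23,-0.3]] + [[-0.2,0.00,-0.26], [0.32,-0.01,0.4], [-0.55,0.01,-0.70], [-0.1,0.0,-0.13]]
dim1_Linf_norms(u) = [1.9, 3.17, 1.87, 2.25]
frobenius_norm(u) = 5.50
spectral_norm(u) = 4.75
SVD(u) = [[-0.0, -0.94, -0.3], [0.72, -0.06, 0.47], [0.51, 0.27, -0.81], [-0.47, 0.21, -0.15]] @ diag([4.753500588389408, 2.5340981679300727, 1.0879240007808446]) @ [[0.33, -0.90, -0.27], [0.71, 0.43, -0.55], [0.62, -0.01, 0.79]]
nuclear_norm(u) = 8.38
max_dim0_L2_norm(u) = 4.43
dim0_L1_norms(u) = [4.46, 8.29, 3.43]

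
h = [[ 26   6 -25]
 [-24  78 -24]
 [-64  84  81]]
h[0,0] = 26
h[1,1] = 78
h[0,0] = 26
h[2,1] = 84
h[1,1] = 78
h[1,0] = -24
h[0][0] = 26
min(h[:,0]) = -64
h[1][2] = -24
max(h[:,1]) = 84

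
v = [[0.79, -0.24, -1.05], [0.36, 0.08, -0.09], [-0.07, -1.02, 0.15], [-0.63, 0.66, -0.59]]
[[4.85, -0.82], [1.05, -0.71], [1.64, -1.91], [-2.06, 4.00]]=v@[[2.90, -2.82], [-2.1, 1.81], [-1.96, -1.75]]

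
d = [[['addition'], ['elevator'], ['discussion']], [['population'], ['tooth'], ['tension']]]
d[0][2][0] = 'discussion'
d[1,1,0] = 'tooth'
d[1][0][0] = 'population'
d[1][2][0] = 'tension'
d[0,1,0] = 'elevator'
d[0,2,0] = 'discussion'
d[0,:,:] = [['addition'], ['elevator'], ['discussion']]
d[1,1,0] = 'tooth'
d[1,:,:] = [['population'], ['tooth'], ['tension']]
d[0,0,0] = 'addition'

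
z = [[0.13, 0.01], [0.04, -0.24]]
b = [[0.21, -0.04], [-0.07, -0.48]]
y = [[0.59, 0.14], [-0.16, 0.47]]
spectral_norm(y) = 0.61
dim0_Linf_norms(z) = [0.13, 0.24]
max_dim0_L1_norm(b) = 0.52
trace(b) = -0.27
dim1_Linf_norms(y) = [0.59, 0.47]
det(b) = -0.10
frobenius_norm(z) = 0.28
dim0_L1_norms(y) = [0.75, 0.61]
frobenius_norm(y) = 0.78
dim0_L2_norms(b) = [0.22, 0.48]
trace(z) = -0.11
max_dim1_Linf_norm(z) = 0.24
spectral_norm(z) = 0.24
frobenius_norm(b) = 0.53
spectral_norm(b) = 0.49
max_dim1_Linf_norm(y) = 0.59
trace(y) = 1.06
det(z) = -0.03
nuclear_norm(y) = 1.10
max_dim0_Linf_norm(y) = 0.59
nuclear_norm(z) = 0.37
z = b @ y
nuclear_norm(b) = 0.70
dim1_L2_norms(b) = [0.21, 0.49]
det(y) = 0.30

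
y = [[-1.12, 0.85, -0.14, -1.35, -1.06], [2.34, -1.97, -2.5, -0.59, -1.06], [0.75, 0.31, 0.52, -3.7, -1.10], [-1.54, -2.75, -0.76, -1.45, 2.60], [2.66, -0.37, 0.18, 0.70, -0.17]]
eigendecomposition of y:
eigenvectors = [[(0.14+0.22j), 0.14-0.22j, -0.19+0.00j, 0.32+0.00j, -0.15+0.00j], [-0.20+0.37j, -0.20-0.37j, -0.62+0.00j, (-0.59+0j), (-0.41+0j)], [0.74+0.00j, 0.74-0.00j, (0.51+0j), (0.27+0j), -0.46+0.00j], [-0.22-0.36j, (-0.22+0.36j), 0.14+0.00j, (0.41+0j), (-0.74+0j)], [0.14-0.08j, (0.14+0.08j), (-0.55+0j), (-0.56+0j), 0.20+0.00j]]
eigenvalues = [(1.48+2.28j), (1.48-2.28j), (-0+0j), (-2.7+0j), (-4.45+0j)]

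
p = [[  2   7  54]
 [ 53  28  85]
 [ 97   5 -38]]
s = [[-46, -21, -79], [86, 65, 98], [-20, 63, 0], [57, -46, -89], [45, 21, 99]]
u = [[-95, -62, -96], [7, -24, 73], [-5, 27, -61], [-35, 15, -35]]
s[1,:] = [86, 65, 98]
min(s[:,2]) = -89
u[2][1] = 27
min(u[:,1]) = -62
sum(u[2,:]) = -39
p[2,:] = [97, 5, -38]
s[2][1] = 63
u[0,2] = -96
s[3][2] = -89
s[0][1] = -21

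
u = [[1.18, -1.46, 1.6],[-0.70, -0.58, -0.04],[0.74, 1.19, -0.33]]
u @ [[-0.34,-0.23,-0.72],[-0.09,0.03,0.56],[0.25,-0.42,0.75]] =[[0.13, -0.99, -0.47],  [0.28, 0.16, 0.15],  [-0.44, 0.0, -0.11]]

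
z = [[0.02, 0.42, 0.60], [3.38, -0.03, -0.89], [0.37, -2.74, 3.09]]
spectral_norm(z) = 4.20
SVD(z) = [[0.05,-0.02,-1.0],  [-0.26,0.97,-0.04],  [0.96,0.26,0.04]] @ diag([4.19600374765793, 3.4422220216489765, 0.7010421551628794]) @ [[-0.12, -0.62, 0.77], [0.98, -0.22, -0.02], [-0.18, -0.75, -0.64]]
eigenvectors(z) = [[0.33, -0.43, 0.16], [-0.82, -0.48, -0.09], [-0.47, -0.76, 0.98]]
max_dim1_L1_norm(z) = 6.2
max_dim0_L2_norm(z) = 3.4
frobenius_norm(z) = 5.47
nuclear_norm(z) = 8.34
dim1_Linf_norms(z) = [0.6, 3.38, 3.09]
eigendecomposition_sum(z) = [[-0.71, 0.39, 0.15],[1.77, -0.96, -0.39],[1.03, -0.56, -0.22]] + [[1.19, 0.56, -0.14], [1.34, 0.63, -0.16], [2.11, 0.99, -0.25]] + [[-0.46, -0.52, 0.59], [0.27, 0.31, -0.34], [-2.77, -3.17, 3.57]]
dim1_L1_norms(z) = [1.04, 4.3, 6.2]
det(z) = -10.13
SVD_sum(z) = [[-0.02, -0.12, 0.15], [0.13, 0.68, -0.84], [-0.50, -2.52, 3.13]] + [[-0.08, 0.02, 0.0], [3.24, -0.72, -0.07], [0.87, -0.19, -0.02]] + [[0.13, 0.53, 0.44],[0.00, 0.02, 0.02],[-0.01, -0.02, -0.02]]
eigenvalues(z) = [-1.9, 1.56, 3.42]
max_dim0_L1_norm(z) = 4.58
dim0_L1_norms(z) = [3.77, 3.19, 4.58]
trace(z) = 3.08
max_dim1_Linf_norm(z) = 3.38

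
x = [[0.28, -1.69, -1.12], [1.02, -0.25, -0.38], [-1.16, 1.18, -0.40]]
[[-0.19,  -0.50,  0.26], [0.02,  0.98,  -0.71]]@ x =[[-0.86,0.75,0.30], [1.83,-1.12,-0.11]]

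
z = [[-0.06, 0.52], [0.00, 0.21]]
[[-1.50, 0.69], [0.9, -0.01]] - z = [[-1.44, 0.17],[0.90, -0.22]]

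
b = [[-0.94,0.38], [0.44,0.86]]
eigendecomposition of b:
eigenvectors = [[-0.97,-0.20], [0.23,-0.98]]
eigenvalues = [-1.03, 0.95]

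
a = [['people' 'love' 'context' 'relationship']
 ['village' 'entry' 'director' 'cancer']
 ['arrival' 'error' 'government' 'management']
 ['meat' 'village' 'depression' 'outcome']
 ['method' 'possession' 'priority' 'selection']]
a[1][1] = 'entry'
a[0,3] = 'relationship'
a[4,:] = ['method', 'possession', 'priority', 'selection']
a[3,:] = ['meat', 'village', 'depression', 'outcome']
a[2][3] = 'management'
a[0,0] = 'people'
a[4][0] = 'method'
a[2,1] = 'error'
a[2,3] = 'management'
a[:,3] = ['relationship', 'cancer', 'management', 'outcome', 'selection']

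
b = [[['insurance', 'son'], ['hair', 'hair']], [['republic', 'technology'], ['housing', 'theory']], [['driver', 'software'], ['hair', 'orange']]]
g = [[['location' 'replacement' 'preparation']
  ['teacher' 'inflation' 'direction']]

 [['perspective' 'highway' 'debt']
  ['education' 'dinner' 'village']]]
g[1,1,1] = 'dinner'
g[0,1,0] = 'teacher'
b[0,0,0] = 'insurance'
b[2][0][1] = 'software'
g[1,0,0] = 'perspective'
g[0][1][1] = 'inflation'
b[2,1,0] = 'hair'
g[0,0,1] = 'replacement'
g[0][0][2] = 'preparation'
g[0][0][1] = 'replacement'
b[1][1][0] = 'housing'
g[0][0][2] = 'preparation'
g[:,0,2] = ['preparation', 'debt']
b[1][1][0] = 'housing'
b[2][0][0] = 'driver'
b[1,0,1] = 'technology'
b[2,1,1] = 'orange'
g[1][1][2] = 'village'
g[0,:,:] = [['location', 'replacement', 'preparation'], ['teacher', 'inflation', 'direction']]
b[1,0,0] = 'republic'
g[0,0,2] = 'preparation'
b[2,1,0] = 'hair'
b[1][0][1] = 'technology'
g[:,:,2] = [['preparation', 'direction'], ['debt', 'village']]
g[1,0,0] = 'perspective'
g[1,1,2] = 'village'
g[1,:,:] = [['perspective', 'highway', 'debt'], ['education', 'dinner', 'village']]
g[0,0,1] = 'replacement'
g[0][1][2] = 'direction'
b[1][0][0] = 'republic'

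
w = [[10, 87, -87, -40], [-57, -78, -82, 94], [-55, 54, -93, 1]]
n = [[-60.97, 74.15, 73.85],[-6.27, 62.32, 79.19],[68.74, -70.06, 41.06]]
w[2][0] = -55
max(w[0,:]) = 87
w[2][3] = 1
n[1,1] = 62.32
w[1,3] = 94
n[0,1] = 74.15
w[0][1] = 87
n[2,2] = 41.06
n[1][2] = 79.19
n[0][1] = 74.15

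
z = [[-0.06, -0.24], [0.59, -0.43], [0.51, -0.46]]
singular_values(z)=[1.01, 0.23]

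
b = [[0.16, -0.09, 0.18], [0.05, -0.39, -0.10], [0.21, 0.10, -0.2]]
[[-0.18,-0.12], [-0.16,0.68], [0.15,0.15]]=b @ [[-0.14,  0.03], [0.54,  -1.38], [-0.61,  -1.40]]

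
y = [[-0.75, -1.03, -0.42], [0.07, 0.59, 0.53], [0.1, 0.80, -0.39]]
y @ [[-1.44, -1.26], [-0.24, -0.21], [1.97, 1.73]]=[[0.50, 0.43], [0.8, 0.70], [-1.1, -0.97]]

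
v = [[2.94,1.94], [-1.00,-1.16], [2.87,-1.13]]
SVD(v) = [[-0.77,0.45], [0.29,-0.36], [-0.56,-0.81]] @ diag([4.350381593639345, 2.3110127627782564]) @ [[-0.96,-0.28], [-0.28,0.96]]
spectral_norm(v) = 4.35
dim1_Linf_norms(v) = [2.94, 1.16, 2.87]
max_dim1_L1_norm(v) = 4.88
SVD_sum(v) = [[3.23, 0.93], [-1.23, -0.36], [2.35, 0.68]] + [[-0.29, 1.01],[0.23, -0.8],[0.52, -1.81]]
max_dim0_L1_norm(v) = 6.81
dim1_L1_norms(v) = [4.88, 2.16, 4.0]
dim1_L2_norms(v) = [3.52, 1.53, 3.08]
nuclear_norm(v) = 6.66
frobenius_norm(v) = 4.93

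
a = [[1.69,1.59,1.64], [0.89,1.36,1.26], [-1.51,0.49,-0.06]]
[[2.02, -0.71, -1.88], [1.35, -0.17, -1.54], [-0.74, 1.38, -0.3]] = a @ [[0.72,-0.69,0.12], [0.68,0.64,-0.36], [-0.17,-0.34,-0.92]]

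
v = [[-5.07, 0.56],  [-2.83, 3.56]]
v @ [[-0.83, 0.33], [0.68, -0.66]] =[[4.59, -2.04], [4.77, -3.28]]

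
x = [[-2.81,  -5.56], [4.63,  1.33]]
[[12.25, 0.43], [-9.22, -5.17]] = x@[[-1.59, -1.28], [-1.4, 0.57]]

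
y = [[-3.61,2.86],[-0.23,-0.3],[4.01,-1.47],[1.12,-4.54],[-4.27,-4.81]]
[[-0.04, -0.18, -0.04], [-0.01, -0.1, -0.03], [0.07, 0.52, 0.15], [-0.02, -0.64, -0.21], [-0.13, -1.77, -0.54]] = y@[[0.02,0.2,0.06], [0.01,0.19,0.06]]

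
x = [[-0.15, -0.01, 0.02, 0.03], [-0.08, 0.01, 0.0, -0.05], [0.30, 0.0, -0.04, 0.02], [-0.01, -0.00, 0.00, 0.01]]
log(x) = [[-2.27+2.78j, 0.3j, (-0.31-0.13j), (0.36-0.54j)], [(0.26+3j), (-3.96+1.22j), (-0.45+1.08j), (-4.06-1.63j)], [(-4.66-1.92j), (-0.9+1.49j), (-4.09+2.44j), 3.87-1.63j], [0.3j, 0.05+0.11j, -0.06+0.10j, (-4.51-0.15j)]]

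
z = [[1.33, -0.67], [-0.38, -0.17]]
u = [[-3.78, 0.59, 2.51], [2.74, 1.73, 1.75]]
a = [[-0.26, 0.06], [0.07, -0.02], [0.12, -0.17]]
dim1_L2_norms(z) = [1.49, 0.42]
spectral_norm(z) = 1.51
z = u @ a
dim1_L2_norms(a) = [0.27, 0.07, 0.21]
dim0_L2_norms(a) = [0.29, 0.18]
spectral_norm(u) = 4.84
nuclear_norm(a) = 0.44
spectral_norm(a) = 0.33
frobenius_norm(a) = 0.35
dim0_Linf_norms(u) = [3.78, 1.73, 2.51]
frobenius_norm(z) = 1.55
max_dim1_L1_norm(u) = 6.88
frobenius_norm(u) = 5.87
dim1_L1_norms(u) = [6.88, 6.22]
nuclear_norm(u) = 8.17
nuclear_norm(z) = 1.83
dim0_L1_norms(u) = [6.52, 2.32, 4.26]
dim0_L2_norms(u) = [4.67, 1.83, 3.06]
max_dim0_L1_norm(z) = 1.71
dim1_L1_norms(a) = [0.32, 0.09, 0.29]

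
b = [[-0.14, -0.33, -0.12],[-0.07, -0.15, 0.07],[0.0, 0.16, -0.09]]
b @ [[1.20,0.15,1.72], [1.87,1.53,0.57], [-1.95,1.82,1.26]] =[[-0.55, -0.74, -0.58], [-0.5, -0.11, -0.12], [0.47, 0.08, -0.02]]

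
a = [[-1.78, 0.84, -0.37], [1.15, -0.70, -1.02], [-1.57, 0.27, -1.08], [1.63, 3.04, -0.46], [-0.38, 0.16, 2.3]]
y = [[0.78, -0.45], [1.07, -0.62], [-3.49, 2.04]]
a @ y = [[0.8, -0.47], [3.71, -2.16], [2.83, -1.66], [6.13, -3.56], [-8.15, 4.76]]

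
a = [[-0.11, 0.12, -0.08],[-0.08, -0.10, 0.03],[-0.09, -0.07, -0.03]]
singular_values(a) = [0.19, 0.17, 0.03]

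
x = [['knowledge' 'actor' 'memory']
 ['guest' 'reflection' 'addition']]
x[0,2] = 'memory'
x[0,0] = 'knowledge'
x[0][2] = 'memory'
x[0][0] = 'knowledge'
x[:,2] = ['memory', 'addition']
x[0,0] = 'knowledge'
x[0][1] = 'actor'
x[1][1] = 'reflection'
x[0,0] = 'knowledge'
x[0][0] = 'knowledge'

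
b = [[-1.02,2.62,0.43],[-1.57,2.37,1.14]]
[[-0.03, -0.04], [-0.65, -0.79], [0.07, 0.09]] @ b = [[0.09, -0.17, -0.06],  [1.9, -3.58, -1.18],  [-0.21, 0.40, 0.13]]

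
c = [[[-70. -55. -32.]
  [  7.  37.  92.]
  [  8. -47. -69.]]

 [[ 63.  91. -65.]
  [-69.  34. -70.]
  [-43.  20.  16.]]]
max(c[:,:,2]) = 92.0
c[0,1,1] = 37.0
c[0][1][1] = 37.0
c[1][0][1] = 91.0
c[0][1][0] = 7.0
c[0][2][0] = 8.0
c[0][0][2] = -32.0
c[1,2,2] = 16.0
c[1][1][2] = -70.0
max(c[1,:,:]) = 91.0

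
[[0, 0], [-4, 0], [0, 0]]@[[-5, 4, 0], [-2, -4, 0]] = [[0, 0, 0], [20, -16, 0], [0, 0, 0]]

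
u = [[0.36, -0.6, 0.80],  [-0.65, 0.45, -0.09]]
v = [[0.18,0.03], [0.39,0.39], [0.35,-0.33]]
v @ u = [[0.05, -0.09, 0.14], [-0.11, -0.06, 0.28], [0.34, -0.36, 0.31]]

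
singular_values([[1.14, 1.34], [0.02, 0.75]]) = [1.86, 0.45]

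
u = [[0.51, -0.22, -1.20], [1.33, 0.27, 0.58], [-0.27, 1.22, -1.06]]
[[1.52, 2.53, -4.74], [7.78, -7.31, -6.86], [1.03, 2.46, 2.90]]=u @ [[5.15, -3.68, -6.01], [2.40, -1.72, 1.95], [0.48, -3.36, 1.04]]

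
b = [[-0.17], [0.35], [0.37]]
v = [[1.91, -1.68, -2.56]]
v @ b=[[-1.86]]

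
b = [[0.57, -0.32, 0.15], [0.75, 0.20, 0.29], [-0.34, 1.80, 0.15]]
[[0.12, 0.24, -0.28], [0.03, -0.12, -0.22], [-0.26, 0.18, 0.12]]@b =[[0.34, -0.49, 0.05], [0.00, -0.43, -0.06], [-0.05, 0.34, 0.03]]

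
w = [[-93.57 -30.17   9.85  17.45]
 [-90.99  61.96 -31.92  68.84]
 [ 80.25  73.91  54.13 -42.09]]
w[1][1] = 61.96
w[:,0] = [-93.57, -90.99, 80.25]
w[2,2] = 54.13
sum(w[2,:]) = 166.2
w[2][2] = 54.13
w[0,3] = 17.45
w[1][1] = 61.96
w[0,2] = 9.85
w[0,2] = 9.85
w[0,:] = [-93.57, -30.17, 9.85, 17.45]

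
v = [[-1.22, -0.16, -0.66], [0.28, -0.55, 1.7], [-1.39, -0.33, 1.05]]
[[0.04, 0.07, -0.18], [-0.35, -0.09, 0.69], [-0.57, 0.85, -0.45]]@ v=[[0.22,  0.01,  -0.1], [-0.56,  -0.12,  0.80], [1.56,  -0.23,  1.35]]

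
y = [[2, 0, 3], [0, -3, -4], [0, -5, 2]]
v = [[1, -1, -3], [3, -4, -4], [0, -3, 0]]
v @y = [[2, 18, 1], [6, 32, 17], [0, 9, 12]]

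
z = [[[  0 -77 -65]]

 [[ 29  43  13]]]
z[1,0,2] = 13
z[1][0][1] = 43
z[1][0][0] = 29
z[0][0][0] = 0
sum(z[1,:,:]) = 85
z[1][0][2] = 13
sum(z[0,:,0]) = 0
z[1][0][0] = 29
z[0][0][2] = -65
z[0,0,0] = 0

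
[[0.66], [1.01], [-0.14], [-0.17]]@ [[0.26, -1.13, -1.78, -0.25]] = [[0.17, -0.75, -1.17, -0.16],[0.26, -1.14, -1.80, -0.25],[-0.04, 0.16, 0.25, 0.04],[-0.04, 0.19, 0.3, 0.04]]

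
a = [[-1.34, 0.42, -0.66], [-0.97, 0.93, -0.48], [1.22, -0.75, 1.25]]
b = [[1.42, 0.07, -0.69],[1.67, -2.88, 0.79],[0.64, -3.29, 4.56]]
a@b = [[-1.62,0.87,-1.75],[-0.13,-1.17,-0.78],[1.28,-1.87,4.27]]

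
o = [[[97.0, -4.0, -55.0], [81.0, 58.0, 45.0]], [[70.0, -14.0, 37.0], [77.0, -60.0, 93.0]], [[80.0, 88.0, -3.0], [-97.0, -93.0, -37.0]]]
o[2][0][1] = 88.0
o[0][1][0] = 81.0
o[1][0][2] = 37.0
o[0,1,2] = 45.0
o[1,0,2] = 37.0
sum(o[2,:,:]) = -62.0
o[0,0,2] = -55.0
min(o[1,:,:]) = -60.0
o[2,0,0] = 80.0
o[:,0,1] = [-4.0, -14.0, 88.0]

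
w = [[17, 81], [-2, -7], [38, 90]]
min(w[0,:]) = 17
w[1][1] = -7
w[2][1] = 90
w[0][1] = 81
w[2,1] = 90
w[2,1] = 90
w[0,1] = 81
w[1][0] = -2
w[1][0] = -2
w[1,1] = -7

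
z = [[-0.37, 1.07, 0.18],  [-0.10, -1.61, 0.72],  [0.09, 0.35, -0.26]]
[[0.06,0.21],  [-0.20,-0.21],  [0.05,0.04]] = z@[[-0.01,-0.07], [0.07,0.16], [-0.12,0.05]]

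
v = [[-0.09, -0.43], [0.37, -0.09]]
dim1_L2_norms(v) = [0.44, 0.38]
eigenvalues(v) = [(-0.09+0.4j), (-0.09-0.4j)]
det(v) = 0.17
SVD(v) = [[0.99, 0.11], [0.11, -0.99]] @ diag([0.43999999999999995, 0.38000000000000006]) @ [[-0.11,-0.99],[-0.99,0.11]]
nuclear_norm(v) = 0.82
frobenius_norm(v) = 0.58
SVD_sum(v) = [[-0.05, -0.43],[-0.01, -0.05]] + [[-0.04, 0.0], [0.38, -0.04]]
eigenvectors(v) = [[(0.73+0j), (0.73-0j)], [-0.68j, 0.68j]]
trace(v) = -0.18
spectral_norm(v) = 0.44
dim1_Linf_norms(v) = [0.43, 0.37]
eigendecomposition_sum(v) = [[-0.04+0.20j, -0.22-0.05j],[0.18+0.04j, -0.05+0.20j]] + [[-0.04-0.20j, -0.22+0.05j],[(0.18-0.04j), -0.04-0.20j]]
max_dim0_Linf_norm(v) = 0.43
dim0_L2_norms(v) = [0.38, 0.44]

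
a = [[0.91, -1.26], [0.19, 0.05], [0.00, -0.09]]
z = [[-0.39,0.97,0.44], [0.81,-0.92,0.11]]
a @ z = [[-1.38, 2.04, 0.26], [-0.03, 0.14, 0.09], [-0.07, 0.08, -0.01]]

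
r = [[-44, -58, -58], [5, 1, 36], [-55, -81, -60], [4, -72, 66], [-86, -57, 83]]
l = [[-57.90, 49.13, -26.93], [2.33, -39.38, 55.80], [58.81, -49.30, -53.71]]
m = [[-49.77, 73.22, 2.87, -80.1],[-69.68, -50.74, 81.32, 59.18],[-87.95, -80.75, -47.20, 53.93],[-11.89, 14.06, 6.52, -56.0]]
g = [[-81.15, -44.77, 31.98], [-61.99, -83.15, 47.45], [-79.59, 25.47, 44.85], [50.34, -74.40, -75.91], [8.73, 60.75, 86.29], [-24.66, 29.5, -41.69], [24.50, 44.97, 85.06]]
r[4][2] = 83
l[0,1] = 49.13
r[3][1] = -72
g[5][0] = -24.66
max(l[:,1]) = 49.13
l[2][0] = 58.81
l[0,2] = -26.93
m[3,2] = 6.52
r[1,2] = 36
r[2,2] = -60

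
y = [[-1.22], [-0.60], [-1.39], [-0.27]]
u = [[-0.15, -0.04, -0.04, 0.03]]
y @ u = [[0.18, 0.05, 0.05, -0.04], [0.09, 0.02, 0.02, -0.02], [0.21, 0.06, 0.06, -0.04], [0.04, 0.01, 0.01, -0.01]]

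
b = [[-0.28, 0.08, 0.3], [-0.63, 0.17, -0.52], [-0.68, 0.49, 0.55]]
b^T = [[-0.28, -0.63, -0.68], [0.08, 0.17, 0.49], [0.3, -0.52, 0.55]]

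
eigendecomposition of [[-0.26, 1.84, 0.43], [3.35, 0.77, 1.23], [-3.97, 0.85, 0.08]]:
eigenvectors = [[0.35+0.00j, -0.39-0.06j, -0.39+0.06j], [-0.61+0.00j, -0.56-0.11j, (-0.56+0.11j)], [0.71+0.00j, 0.72+0.00j, (0.72-0j)]]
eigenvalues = [(-2.59+0j), (1.59+0.22j), (1.59-0.22j)]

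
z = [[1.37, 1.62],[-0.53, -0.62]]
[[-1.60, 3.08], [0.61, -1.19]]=z @ [[0.23, 1.14], [-1.18, 0.94]]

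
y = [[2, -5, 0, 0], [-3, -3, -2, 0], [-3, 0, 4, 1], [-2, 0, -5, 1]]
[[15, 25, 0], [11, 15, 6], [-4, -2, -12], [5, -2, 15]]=y @ [[0, 0, 0], [-3, -5, 0], [-1, 0, -3], [0, -2, 0]]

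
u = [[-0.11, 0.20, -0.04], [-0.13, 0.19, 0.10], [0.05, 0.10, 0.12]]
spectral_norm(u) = 0.34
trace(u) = 0.20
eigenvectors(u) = [[-0.75+0.00j, (-0.75-0j), (0.3+0j)],[(-0.32-0.38j), (-0.32+0.38j), (0.66+0j)],[0.15+0.40j, 0.15-0.40j, 0.69+0.00j]]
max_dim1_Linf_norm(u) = 0.2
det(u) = 0.00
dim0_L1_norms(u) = [0.29, 0.49, 0.26]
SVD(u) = [[-0.63, 0.54, 0.56], [-0.73, -0.15, -0.67], [-0.27, -0.83, 0.49]] @ diag([0.3375302627577205, 0.15847179027366087, 0.0675278713581661]) @ [[0.44,-0.86,-0.24],[-0.51,-0.02,-0.86],[0.74,0.5,-0.45]]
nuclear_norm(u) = 0.56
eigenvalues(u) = [(-0.02+0.12j), (-0.02-0.12j), (0.24+0j)]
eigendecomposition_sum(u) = [[-0.05+0.06j, 0.07-0.00j, -0.05-0.02j], [(-0.05+0j), (0.03+0.03j), (-0.01-0.03j)], [(0.04+0.01j), (-0.02-0.04j), (-0+0.03j)]] + [[-0.05-0.06j,  (0.07+0j),  (-0.05+0.02j)], [(-0.05-0j),  0.03-0.03j,  -0.01+0.03j], [(0.04-0.01j),  (-0.02+0.04j),  -0.00-0.03j]] + [[-0.01-0.00j,0.06-0.00j,(0.05+0j)], [-0.03-0.00j,0.13-0.00j,(0.12+0j)], [(-0.03-0j),(0.13-0j),(0.12+0j)]]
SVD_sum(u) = [[-0.09, 0.18, 0.05], [-0.11, 0.21, 0.06], [-0.04, 0.08, 0.02]] + [[-0.04, -0.0, -0.07], [0.01, 0.00, 0.02], [0.07, 0.0, 0.11]] + [[0.03, 0.02, -0.02], [-0.03, -0.02, 0.02], [0.02, 0.02, -0.01]]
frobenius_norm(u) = 0.38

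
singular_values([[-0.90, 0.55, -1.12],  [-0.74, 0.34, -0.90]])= [1.96, 0.08]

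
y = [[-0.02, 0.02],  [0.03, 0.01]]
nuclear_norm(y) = 0.06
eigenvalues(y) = [-0.03, 0.02]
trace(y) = -0.01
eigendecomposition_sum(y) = [[-0.03,0.01], [0.02,-0.01]] + [[0.01,0.01], [0.01,0.02]]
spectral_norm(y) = 0.04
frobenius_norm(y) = 0.04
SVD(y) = [[-0.62, 0.79], [0.79, 0.62]] @ diag([0.03622582728609197, 0.02208369166236103]) @ [[0.99,  -0.12],[0.12,  0.99]]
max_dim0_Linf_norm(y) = 0.03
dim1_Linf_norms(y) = [0.02, 0.03]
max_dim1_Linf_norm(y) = 0.03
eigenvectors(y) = [[-0.82, -0.42], [0.57, -0.91]]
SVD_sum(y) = [[-0.02, 0.00], [0.03, -0.0]] + [[0.0, 0.02], [0.00, 0.01]]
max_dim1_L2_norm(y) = 0.03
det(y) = -0.00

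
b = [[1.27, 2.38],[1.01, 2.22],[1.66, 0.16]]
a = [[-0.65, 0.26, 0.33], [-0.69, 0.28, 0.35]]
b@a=[[-2.47,  1.0,  1.25], [-2.19,  0.88,  1.11], [-1.19,  0.48,  0.6]]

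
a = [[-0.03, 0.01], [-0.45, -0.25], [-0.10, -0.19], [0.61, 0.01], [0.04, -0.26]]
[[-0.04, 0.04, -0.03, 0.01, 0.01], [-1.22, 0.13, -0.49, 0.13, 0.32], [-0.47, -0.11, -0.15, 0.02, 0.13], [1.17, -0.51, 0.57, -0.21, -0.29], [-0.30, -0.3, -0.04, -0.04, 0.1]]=a @ [[1.90, -0.86, 0.93, -0.34, -0.46], [1.46, 1.04, 0.28, 0.1, -0.44]]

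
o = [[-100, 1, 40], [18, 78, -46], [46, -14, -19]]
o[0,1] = 1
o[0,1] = 1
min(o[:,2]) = -46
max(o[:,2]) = 40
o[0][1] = 1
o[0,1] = 1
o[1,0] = 18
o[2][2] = -19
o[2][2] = -19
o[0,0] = -100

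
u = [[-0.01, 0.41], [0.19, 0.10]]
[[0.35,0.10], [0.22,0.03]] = u @[[0.73,0.03], [0.86,0.25]]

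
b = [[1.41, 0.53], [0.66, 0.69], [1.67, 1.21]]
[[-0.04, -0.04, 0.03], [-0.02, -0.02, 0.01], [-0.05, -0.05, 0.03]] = b @ [[-0.03,  -0.03,  0.02], [0.00,  0.0,  -0.0]]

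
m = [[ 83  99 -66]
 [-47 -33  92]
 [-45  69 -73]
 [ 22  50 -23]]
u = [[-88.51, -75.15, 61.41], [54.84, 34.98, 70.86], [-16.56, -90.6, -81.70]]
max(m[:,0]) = 83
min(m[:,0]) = -47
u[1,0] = 54.84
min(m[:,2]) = -73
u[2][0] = -16.56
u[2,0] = -16.56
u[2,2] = -81.7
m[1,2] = 92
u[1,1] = 34.98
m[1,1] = -33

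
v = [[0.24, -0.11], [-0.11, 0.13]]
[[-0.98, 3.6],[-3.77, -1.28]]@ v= [[-0.63, 0.58], [-0.76, 0.25]]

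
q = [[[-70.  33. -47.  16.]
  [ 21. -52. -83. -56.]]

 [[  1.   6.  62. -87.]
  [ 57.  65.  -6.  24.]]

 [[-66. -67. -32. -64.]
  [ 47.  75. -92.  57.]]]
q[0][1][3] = -56.0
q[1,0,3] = -87.0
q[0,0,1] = 33.0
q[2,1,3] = 57.0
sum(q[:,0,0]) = -135.0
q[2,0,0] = -66.0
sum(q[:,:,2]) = -198.0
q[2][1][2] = -92.0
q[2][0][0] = -66.0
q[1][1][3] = 24.0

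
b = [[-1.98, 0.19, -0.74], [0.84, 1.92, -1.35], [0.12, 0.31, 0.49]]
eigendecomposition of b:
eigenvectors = [[0.98, 0.01, -0.09], [-0.22, -0.96, 0.83], [-0.02, -0.29, 0.55]]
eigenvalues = [-2.01, 1.5, 0.94]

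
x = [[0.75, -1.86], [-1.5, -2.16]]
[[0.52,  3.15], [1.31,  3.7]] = x @ [[-0.30, -0.02], [-0.4, -1.70]]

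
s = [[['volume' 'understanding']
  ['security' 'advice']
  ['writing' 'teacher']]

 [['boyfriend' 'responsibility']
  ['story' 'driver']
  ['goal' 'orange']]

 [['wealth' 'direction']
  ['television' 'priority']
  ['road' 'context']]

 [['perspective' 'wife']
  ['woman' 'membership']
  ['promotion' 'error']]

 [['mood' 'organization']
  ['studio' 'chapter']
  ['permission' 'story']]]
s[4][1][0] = 'studio'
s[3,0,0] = 'perspective'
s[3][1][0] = 'woman'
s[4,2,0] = 'permission'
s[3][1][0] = 'woman'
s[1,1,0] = 'story'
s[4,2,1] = 'story'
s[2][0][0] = 'wealth'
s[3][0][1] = 'wife'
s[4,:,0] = ['mood', 'studio', 'permission']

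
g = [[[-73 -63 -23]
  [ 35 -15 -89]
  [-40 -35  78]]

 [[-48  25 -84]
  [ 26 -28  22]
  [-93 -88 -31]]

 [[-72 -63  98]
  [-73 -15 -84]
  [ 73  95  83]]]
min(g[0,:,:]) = -89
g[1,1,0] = 26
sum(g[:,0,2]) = -9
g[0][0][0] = -73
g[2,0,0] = -72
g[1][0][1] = 25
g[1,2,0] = -93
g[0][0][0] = -73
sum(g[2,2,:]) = 251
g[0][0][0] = -73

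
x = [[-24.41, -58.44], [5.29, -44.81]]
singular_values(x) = [75.51, 18.58]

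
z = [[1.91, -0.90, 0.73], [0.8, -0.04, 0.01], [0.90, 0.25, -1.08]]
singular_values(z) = [2.39, 1.39, 0.16]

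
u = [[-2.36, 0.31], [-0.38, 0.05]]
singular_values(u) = [2.41, 0.0]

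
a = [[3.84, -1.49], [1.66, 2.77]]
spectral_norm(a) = 4.20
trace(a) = 6.61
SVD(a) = [[-0.95, -0.30], [-0.30, 0.95]] @ diag([4.202809816263632, 3.11938930695065]) @ [[-0.99, 0.14],[0.14, 0.99]]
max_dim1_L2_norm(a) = 4.12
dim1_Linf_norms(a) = [3.84, 2.77]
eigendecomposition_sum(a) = [[1.92+0.14j, -0.74+1.66j], [0.83-1.85j, (1.38+1.34j)]] + [[1.92-0.14j, (-0.75-1.66j)], [(0.83+1.85j), (1.38-1.34j)]]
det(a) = 13.11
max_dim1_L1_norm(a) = 5.33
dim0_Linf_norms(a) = [3.84, 2.77]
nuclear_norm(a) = 7.32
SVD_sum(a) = [[3.97,-0.57], [1.23,-0.18]] + [[-0.13, -0.92], [0.43, 2.95]]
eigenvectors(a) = [[0.23+0.65j, (0.23-0.65j)], [(0.73+0j), (0.73-0j)]]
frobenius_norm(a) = 5.23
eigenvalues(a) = [(3.3+1.48j), (3.3-1.48j)]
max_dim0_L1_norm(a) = 5.5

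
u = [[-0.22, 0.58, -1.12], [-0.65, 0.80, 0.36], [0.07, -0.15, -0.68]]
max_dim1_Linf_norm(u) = 1.12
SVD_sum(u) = [[-0.17, 0.45, -1.18], [-0.0, 0.01, -0.03], [-0.08, 0.2, -0.53]] + [[-0.08, 0.11, 0.05], [-0.61, 0.81, 0.40], [0.22, -0.3, -0.14]] + [[0.04,  0.02,  0.0],[-0.03,  -0.02,  -0.00],[-0.08,  -0.05,  -0.01]]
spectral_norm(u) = 1.39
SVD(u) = [[0.91, -0.13, 0.39],[0.02, -0.93, -0.36],[0.41, 0.34, -0.85]] @ diag([1.3926348878733128, 1.1702184332438732, 0.11071082862277112]) @ [[-0.14, 0.35, -0.93], [0.56, -0.74, -0.36], [0.82, 0.57, 0.1]]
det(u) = -0.18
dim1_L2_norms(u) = [1.28, 1.09, 0.7]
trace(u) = -0.10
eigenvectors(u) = [[0.72+0.00j, (0.72-0j), 0.85+0.00j], [(0.51+0.47j), (0.51-0.47j), 0.27+0.00j], [(-0.05-0.05j), (-0.05+0.05j), 0.46+0.00j]]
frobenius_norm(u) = 1.82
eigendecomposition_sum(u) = [[-0.11+0.38j, 0.35-0.26j, -0.54j], [(-0.33+0.19j), 0.42+0.04j, (0.36-0.38j)], [0.03-0.02j, -0.04-0.01j, -0.04+0.04j]] + [[(-0.11-0.38j), 0.35+0.26j, 0.00+0.54j], [-0.33-0.19j, 0.42-0.04j, (0.36+0.38j)], [(0.03+0.02j), -0.04+0.01j, -0.04-0.04j]] + [[0.00-0.00j, -0.12+0.00j, (-1.12+0j)], [-0j, -0.04+0.00j, -0.36+0.00j], [-0j, (-0.06+0j), (-0.6+0j)]]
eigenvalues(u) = [(0.27+0.46j), (0.27-0.46j), (-0.64+0j)]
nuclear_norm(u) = 2.67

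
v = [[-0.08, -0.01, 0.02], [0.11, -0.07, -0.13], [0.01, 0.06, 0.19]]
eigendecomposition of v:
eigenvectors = [[(-0.16+0.27j), (-0.16-0.27j), 0.09+0.00j], [(0.93+0j), (0.93-0j), (-0.46+0j)], [-0.21-0.04j, -0.21+0.04j, 0.89+0.00j]]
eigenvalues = [(-0.06+0.04j), (-0.06-0.04j), (0.16+0j)]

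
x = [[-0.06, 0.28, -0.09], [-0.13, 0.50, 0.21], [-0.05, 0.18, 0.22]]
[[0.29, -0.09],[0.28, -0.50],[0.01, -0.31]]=x @[[-0.08, 0.61], [0.8, -0.48], [-0.63, -0.87]]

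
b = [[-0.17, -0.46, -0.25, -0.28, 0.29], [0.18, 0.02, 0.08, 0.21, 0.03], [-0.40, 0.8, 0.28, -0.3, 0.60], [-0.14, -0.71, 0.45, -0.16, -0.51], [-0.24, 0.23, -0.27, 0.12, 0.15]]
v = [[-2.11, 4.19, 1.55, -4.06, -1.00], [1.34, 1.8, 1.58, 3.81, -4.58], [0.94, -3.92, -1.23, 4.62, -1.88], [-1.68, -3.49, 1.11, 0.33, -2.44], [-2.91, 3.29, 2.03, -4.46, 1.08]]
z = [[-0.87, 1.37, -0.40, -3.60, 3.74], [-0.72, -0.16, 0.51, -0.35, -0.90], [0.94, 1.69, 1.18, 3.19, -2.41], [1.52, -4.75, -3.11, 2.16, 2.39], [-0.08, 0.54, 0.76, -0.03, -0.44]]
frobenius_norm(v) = 13.94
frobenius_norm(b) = 1.76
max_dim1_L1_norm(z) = 13.93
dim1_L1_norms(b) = [1.45, 0.52, 2.38, 1.97, 1.01]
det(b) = 0.04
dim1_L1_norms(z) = [9.98, 2.64, 9.41, 13.93, 1.85]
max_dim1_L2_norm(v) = 6.67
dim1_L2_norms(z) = [5.45, 1.32, 4.6, 6.7, 1.03]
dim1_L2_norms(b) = [0.68, 0.29, 1.15, 1.01, 0.47]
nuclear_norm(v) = 24.13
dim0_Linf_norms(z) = [1.52, 4.75, 3.11, 3.6, 3.74]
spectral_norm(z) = 7.05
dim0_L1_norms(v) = [8.98, 16.69, 7.5, 17.28, 10.98]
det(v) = 247.36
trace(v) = -0.13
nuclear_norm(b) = 3.30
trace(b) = 0.12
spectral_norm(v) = 11.47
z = b @ v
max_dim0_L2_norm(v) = 8.51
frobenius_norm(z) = 9.93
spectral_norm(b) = 1.40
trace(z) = 1.87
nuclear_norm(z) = 16.35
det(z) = 8.80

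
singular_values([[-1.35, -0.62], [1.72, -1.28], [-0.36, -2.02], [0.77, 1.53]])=[2.92, 2.33]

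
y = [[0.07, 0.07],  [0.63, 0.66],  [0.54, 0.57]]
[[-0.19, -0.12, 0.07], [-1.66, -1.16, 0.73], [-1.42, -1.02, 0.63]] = y @ [[-4.83, 2.53, -1.18],[2.09, -4.18, 2.23]]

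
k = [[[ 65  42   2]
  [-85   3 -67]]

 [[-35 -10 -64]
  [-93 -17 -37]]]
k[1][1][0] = -93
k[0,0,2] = 2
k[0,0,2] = 2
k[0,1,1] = 3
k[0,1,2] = -67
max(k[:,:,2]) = 2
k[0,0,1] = 42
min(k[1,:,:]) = -93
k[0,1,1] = 3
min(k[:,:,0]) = -93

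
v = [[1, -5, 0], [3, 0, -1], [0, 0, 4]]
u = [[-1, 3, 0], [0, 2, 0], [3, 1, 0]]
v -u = [[2, -8, 0], [3, -2, -1], [-3, -1, 4]]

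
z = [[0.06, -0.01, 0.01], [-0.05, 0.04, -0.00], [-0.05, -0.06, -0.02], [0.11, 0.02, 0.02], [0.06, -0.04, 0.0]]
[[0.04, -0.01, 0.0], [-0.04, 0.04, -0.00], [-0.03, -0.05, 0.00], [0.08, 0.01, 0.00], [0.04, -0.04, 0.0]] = z@[[0.71,-0.06,-0.05], [-0.06,0.95,-0.13], [-0.05,-0.13,0.41]]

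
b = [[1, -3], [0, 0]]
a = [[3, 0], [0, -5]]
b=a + [[-2, -3], [0, 5]]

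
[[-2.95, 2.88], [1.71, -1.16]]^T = [[-2.95, 1.71], [2.88, -1.16]]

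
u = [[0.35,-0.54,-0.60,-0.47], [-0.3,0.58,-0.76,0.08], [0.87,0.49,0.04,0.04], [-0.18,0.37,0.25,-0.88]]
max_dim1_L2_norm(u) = 1.01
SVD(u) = [[0.05, -0.24, 0.44, -0.86], [0.79, -0.24, -0.55, -0.16], [-0.21, 0.72, -0.47, -0.45], [0.58, 0.60, 0.53, 0.14]] @ diag([1.0087296420900012, 1.0010213060103932, 0.9994185179467987, 0.9966862495626444]) @ [[-0.50, 0.54, -0.49, -0.48], [0.51, 0.57, 0.50, -0.41], [-0.19, -0.59, 0.27, -0.74], [-0.68, 0.2, 0.66, 0.25]]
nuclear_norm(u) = 4.01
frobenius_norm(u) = 2.00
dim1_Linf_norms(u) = [0.6, 0.76, 0.87, 0.88]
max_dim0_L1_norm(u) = 1.98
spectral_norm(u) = 1.01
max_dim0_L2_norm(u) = 1.0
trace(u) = 0.09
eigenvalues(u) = [(1+0j), (0.04+1j), (0.04-1j), (-1+0j)]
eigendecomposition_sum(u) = [[(0.38-0j), (-0.46-0j), (0.1-0j), (-0.11-0j)], [-0.46+0.00j, (0.57+0j), -0.12+0.00j, 0.14+0.00j], [(0.1-0j), (-0.12-0j), (0.03-0j), (-0.03-0j)], [(-0.11+0j), (0.14+0j), (-0.03+0j), (0.03+0j)]] + [[0.01+0.29j,(-0.05+0.24j),(-0.37-0.01j),(-0.08-0.05j)], [0.07+0.24j,(0.01+0.21j),(-0.31+0.07j),-0.07-0.02j], [0.37-0.05j,(0.31+0.04j),0.02+0.47j,-0.05+0.10j], [(0.07-0.05j),(0.07-0.03j),0.06+0.10j,0.03j]] + [[0.01-0.29j, (-0.05-0.24j), (-0.37+0.01j), -0.08+0.05j], [(0.07-0.24j), 0.01-0.21j, -0.31-0.07j, (-0.07+0.02j)], [(0.37+0.05j), 0.31-0.04j, (0.02-0.47j), (-0.05-0.1j)], [0.07+0.05j, (0.07+0.03j), 0.06-0.10j, 0.00-0.03j]] + [[-0.05-0.00j, 0.02-0.00j, (0.04+0j), -0.21+0.00j], [0.02+0.00j, -0.01+0.00j, -0.02-0.00j, (0.09-0j)], [0.04+0.00j, (-0.02+0j), (-0.03-0j), 0.17-0.00j], [-0.21-0.00j, 0.09-0.00j, 0.17+0.00j, -0.92+0.00j]]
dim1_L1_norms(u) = [1.96, 1.72, 1.44, 1.68]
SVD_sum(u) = [[-0.03,  0.03,  -0.03,  -0.03],[-0.39,  0.42,  -0.39,  -0.38],[0.1,  -0.11,  0.10,  0.10],[-0.29,  0.31,  -0.29,  -0.28]] + [[-0.12,-0.13,-0.12,0.1],[-0.12,-0.13,-0.12,0.10],[0.37,0.41,0.36,-0.3],[0.31,0.34,0.3,-0.25]] + [[-0.08,-0.26,0.12,-0.32], [0.10,0.32,-0.15,0.40], [0.09,0.28,-0.13,0.35], [-0.10,-0.31,0.14,-0.39]] + [[0.58,-0.17,-0.57,-0.22], [0.11,-0.03,-0.11,-0.04], [0.31,-0.09,-0.30,-0.11], [-0.10,0.03,0.09,0.04]]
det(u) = -1.01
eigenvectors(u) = [[(0.61+0j), 0.05-0.54j, 0.05+0.54j, 0.22+0.00j], [-0.75+0.00j, -0.08-0.46j, (-0.08+0.46j), (-0.09+0j)], [(0.16+0j), -0.69+0.00j, (-0.69-0j), (-0.18+0j)], [(-0.19+0j), (-0.14+0.08j), -0.14-0.08j, (0.96+0j)]]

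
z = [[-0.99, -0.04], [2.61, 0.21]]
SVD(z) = [[-0.35,0.94], [0.94,0.35]] @ diag([2.7993808310214954, 0.03697246150043574]) @ [[1.0, 0.08], [-0.08, 1.0]]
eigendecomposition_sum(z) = [[-0.98, -0.04], [2.31, 0.08]] + [[-0.01, -0.00], [0.3, 0.13]]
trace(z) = -0.78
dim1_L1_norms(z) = [1.03, 2.82]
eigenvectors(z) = [[-0.39, 0.04], [0.92, -1.0]]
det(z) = -0.10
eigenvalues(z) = [-0.9, 0.12]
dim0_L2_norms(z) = [2.79, 0.21]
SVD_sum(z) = [[-0.99, -0.07], [2.61, 0.2]] + [[-0.00, 0.03], [-0.00, 0.01]]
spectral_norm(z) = 2.80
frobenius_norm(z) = 2.80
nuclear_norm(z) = 2.84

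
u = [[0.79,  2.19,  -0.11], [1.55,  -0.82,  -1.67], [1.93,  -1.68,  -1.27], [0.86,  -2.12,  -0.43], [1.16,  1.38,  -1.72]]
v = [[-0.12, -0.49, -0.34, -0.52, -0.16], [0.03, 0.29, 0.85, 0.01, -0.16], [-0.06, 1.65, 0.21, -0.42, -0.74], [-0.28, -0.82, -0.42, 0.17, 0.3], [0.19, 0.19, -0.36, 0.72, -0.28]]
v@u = [[-2.14, 1.59, 1.76], [1.94, -1.84, -1.30], [1.7, -1.97, -1.56], [-1.81, 0.82, 1.34], [0.04, -1.05, 0.29]]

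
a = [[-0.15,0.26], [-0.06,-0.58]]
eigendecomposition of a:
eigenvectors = [[0.99, -0.55], [-0.15, 0.83]]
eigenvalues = [-0.19, -0.54]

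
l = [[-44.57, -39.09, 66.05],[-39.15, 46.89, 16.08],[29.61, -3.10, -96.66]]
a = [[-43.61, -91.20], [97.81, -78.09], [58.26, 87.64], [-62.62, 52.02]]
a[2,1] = 87.64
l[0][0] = -44.57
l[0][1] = -39.09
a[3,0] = -62.62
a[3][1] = 52.02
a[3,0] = -62.62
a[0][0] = -43.61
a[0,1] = -91.2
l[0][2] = 66.05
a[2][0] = 58.26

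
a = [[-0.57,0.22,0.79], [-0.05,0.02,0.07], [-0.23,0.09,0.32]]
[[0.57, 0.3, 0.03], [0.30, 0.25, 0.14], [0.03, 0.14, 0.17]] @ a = [[-0.35, 0.13, 0.48], [-0.22, 0.08, 0.30], [-0.06, 0.02, 0.09]]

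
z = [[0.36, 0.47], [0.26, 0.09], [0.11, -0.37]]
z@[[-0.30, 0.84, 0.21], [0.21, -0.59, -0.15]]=[[-0.01, 0.03, 0.01], [-0.06, 0.17, 0.04], [-0.11, 0.31, 0.08]]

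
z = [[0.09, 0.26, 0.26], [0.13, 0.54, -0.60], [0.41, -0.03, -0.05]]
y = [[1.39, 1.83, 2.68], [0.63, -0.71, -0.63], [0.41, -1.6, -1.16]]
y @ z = [[1.46, 1.27, -0.87],[-0.29, -0.20, 0.62],[-0.65, -0.72, 1.12]]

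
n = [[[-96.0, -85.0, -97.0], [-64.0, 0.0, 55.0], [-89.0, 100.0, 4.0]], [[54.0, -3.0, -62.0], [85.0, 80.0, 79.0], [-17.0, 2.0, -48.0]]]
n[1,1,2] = 79.0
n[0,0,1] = -85.0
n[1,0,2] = -62.0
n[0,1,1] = 0.0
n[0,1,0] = -64.0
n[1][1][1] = 80.0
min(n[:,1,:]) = -64.0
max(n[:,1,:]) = 85.0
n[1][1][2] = 79.0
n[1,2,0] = -17.0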